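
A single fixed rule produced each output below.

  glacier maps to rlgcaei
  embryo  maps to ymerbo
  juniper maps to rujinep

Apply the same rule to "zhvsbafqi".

Looking at the pairs, the operation is to swap each adjacent pair of characters (1↔2, 3↔4, ...), then move the last character to the front.
Working it through for "zhvsbafqi": intermediate "hzsvabqfi", final "ihzsvabqf".
(Check on "glacier": → "lgcaeir" → "rlgcaei" ✓)

ihzsvabqf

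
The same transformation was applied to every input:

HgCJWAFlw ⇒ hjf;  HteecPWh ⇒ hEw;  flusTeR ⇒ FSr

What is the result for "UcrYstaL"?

uyA

The rule is to flip the case of every letter, then keep one character in every 3, starting at position 1 (positions 1st, 4th, 7th, ...).
Applying both steps to "UcrYstaL": "uCRySTAl", then "uyA".
(Check on "HteecPWh": → "hTEECpwH" → "hEw" ✓)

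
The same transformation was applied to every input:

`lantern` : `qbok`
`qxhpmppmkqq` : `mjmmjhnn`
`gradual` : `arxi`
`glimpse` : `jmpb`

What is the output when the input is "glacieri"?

In each case the input is transformed by: shift every letter 3 places backward in the alphabet (wrapping around), then delete the first 3 characters.
Applying both steps to "glacieri": "dixzfbof", then "zfbof".
(Check on "gradual": → "doxarxi" → "arxi" ✓)

zfbof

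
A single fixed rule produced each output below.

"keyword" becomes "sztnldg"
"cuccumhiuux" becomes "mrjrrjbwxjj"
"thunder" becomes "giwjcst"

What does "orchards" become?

hdgrwpgs

In each case the input is transformed by: shift every letter 11 places backward in the alphabet (wrapping around), then move the last character to the front.
For "orchards", step one produces "dgrwpgsh"; step two turns that into "hdgrwpgs".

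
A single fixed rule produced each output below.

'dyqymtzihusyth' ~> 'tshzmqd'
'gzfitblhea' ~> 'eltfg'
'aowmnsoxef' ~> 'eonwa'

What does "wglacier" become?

eclw

Looking at the pairs, the operation is to reverse the string, then keep every other character starting from the second (positions 2nd, 4th, 6th, ...).
Starting from "wglacier": after the first operation, "reicalgw"; after the second, "eclw".
(Check on "aowmnsoxef": → "fexosnmwoa" → "eonwa" ✓)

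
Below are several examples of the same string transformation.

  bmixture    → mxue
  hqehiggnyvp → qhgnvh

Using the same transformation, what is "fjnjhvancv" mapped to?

jjvnv

The rule is to move the first character to the end, then keep every other character starting from the first (positions 1st, 3rd, 5th, ...).
Applying both steps to "fjnjhvancv": "jnjhvancvf", then "jjvnv".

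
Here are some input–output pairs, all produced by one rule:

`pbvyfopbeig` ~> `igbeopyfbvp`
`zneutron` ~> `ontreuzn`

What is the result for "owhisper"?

ersphiow

What's happening: reverse the string, then swap each adjacent pair of characters (1↔2, 3↔4, ...).
For "owhisper", step one produces "repsihwo"; step two turns that into "ersphiow".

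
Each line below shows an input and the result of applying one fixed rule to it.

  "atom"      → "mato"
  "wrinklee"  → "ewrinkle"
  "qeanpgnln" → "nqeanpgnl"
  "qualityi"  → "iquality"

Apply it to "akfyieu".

uakfyie

Looking at the pairs, the operation is to move the last character to the front.
"akfyieu" → "uakfyie".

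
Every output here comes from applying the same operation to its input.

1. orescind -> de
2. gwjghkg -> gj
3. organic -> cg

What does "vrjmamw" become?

Looking at the pairs, the operation is to move the last 3 characters to the front (rotate right by 3), then keep one character in every 3, starting at position 3 (positions 3rd, 6th, 9th, ...).
Applying both steps to "vrjmamw": "amwvrjm", then "wj".

wj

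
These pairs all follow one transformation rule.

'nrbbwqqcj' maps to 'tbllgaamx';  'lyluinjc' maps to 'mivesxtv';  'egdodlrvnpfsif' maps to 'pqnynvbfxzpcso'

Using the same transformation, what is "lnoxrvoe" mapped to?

Each output is the input with this applied: shift every letter 10 places forward in the alphabet (wrapping around), then swap the first and last characters.
For "lnoxrvoe", step one produces "vxyhbfyo"; step two turns that into "oxyhbfyv".

oxyhbfyv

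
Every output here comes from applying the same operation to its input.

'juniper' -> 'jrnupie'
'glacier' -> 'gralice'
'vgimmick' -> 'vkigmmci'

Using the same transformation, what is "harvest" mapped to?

htraevs

The rule is to move the last character to the front, then swap each adjacent pair of characters (1↔2, 3↔4, ...).
Working it through for "harvest": intermediate "tharves", final "htraevs".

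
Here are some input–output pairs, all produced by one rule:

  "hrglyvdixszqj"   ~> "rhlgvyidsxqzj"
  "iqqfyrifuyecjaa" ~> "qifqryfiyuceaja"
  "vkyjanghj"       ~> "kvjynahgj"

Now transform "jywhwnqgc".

What's happening: swap each adjacent pair of characters (1↔2, 3↔4, ...).
"jywhwnqgc" → "yjhwnwgqc".

yjhwnwgqc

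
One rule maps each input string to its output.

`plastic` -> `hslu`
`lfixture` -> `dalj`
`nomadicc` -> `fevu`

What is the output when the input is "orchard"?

The pattern: shift every letter 8 places backward in the alphabet (wrapping around), then keep every other character starting from the first (positions 1st, 3rd, 5th, ...).
Working it through for "orchard": intermediate "gjuzsjv", final "gusv".

gusv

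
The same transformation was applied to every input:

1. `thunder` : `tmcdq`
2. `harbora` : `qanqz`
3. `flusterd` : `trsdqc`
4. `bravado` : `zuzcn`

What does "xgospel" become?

The transformation: delete the first 2 characters, then shift every letter 1 place backward in the alphabet (wrapping around).
Working it through for "xgospel": intermediate "ospel", final "nrodk".

nrodk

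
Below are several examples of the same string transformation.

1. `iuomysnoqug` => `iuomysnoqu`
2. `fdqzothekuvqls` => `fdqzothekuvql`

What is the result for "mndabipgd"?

mndabipg

Looking at the pairs, the operation is to delete the last character.
Doing the same to "mndabipgd": "mndabipg".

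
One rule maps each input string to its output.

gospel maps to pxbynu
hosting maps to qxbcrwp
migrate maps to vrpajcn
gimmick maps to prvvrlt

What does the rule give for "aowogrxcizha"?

The pattern: shift every letter 9 places forward in the alphabet (wrapping around).
Doing the same to "aowogrxcizha": "jxfxpaglriqj".

jxfxpaglriqj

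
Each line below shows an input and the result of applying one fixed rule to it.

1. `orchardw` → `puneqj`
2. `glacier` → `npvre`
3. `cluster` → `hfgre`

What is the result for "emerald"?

The transformation: shift every letter 13 places forward in the alphabet (wrapping around) — i.e. ROT13, then delete the first 2 characters.
"emerald" → "rzrenyq" → "renyq".
(Check on "orchardw": → "bepuneqj" → "puneqj" ✓)

renyq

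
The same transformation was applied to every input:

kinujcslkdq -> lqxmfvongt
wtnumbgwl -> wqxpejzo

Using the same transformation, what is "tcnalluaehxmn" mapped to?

The rule is to shift every letter 3 places forward in the alphabet (wrapping around), then delete the first character.
Applying both steps to "tcnalluaehxmn": "wfqdooxdhkapq", then "fqdooxdhkapq".

fqdooxdhkapq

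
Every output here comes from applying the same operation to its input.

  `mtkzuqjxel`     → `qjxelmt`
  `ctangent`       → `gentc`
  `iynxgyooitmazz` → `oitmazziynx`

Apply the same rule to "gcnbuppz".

The pattern: swap the front and back halves of the string, then delete the last 3 characters.
On "gcnbuppz" that produces "uppzg".

uppzg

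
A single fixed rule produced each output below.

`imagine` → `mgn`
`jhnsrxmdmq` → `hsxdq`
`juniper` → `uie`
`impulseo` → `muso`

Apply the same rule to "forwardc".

In each case the input is transformed by: keep every other character starting from the second (positions 2nd, 4th, 6th, ...).
So "forwardc" becomes "owrc".

owrc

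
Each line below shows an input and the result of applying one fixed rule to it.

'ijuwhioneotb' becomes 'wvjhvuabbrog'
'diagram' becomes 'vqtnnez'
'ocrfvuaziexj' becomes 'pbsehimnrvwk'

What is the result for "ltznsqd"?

The transformation: shift every letter 13 places forward in the alphabet (wrapping around) — i.e. ROT13, then swap each adjacent pair of characters (1↔2, 3↔4, ...).
On "ltznsqd": the first step gives "ygmafdq", and the second then gives "gyamdfq".
(Check on "ijuwhioneotb": → "vwhjuvbarbgo" → "wvjhvuabbrog" ✓)

gyamdfq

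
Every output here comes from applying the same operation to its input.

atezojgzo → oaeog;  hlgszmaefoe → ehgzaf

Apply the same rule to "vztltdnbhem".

Rule — keep every other character starting from the first (positions 1st, 3rd, 5th, ...), then move the last character to the front.
So "vztltdnbhem" becomes "mvttnh".

mvttnh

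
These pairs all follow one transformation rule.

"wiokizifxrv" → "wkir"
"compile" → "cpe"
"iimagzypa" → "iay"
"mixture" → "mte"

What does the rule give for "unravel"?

ual

Looking at the pairs, the operation is to keep one character in every 3, starting at position 1 (positions 1st, 4th, 7th, ...).
So "unravel" becomes "ual".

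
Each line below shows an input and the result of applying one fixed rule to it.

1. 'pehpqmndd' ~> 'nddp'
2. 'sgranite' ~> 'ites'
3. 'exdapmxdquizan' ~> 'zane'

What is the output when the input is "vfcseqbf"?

Looking at the pairs, the operation is to move the first character to the end, then keep only the last 4 characters.
On "vfcseqbf": the first step gives "fcseqbfv", and the second then gives "qbfv".
(Check on "exdapmxdquizan": → "xdapmxdquizane" → "zane" ✓)

qbfv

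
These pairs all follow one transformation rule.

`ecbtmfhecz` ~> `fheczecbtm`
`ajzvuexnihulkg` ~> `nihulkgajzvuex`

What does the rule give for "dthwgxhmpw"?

What's happening: swap the front and back halves of the string.
Doing the same to "dthwgxhmpw": "xhmpwdthwg".

xhmpwdthwg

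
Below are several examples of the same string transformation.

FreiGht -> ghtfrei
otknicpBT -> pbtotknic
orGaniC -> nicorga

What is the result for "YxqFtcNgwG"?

gwgyxqftcn

The rule is to move the last 3 characters to the front (rotate right by 3), then convert every letter to lowercase.
So "YxqFtcNgwG" becomes "gwgyxqftcn".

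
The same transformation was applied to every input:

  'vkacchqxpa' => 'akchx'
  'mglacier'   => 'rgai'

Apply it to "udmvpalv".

vdva

Looking at the pairs, the operation is to keep every other character starting from the second (positions 2nd, 4th, 6th, ...), then move the last character to the front.
Applying both steps to "udmvpalv": "dvav", then "vdva".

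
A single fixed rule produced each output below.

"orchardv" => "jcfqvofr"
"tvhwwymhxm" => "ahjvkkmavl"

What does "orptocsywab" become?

The transformation: shift every letter 12 places backward in the alphabet (wrapping around), then move the last character to the front.
On "orptocsywab": the first step gives "cfdhcqgmkop", and the second then gives "pcfdhcqgmko".

pcfdhcqgmko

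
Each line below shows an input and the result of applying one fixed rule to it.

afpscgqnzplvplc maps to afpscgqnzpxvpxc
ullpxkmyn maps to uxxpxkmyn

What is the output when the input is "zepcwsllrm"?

zepcwsxxrm

Rule — replace every "l" with "x".
So "zepcwsllrm" becomes "zepcwsxxrm".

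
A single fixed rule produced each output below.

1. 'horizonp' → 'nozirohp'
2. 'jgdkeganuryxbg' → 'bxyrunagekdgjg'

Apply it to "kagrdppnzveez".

In each case the input is transformed by: move the last character to the front, then reverse the string.
Working it through for "kagrdppnzveez": intermediate "zkagrdppnzvee", final "eevznppdrgakz".

eevznppdrgakz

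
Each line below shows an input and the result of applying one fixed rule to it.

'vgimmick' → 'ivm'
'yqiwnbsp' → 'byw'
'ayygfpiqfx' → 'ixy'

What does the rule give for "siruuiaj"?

isu

What's happening: swap the front and back halves of the string, then keep one character in every 3, starting at position 2 (positions 2nd, 5th, 8th, ...).
Starting from "siruuiaj": after the first operation, "uiajsiru"; after the second, "isu".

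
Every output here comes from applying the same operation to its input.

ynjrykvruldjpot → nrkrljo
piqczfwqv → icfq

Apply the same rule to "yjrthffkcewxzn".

Looking at the pairs, the operation is to keep every other character starting from the second (positions 2nd, 4th, 6th, ...).
"yjrthffkcewxzn" → "jtfkexn".

jtfkexn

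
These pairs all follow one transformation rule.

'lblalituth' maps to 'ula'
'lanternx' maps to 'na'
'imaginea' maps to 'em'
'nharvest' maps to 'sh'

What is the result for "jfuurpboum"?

oju

The rule is to swap the front and back halves of the string, then keep one character in every 3, starting at position 3 (positions 3rd, 6th, 9th, ...).
Working it through for "jfuurpboum": intermediate "pboumjfuur", final "oju".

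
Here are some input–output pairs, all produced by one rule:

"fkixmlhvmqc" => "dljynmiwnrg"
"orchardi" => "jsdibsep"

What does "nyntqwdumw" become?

xzourxevno

What's happening: swap the first and last characters, then shift every letter 1 place forward in the alphabet (wrapping around).
Doing the same to "nyntqwdumw": "xzourxevno".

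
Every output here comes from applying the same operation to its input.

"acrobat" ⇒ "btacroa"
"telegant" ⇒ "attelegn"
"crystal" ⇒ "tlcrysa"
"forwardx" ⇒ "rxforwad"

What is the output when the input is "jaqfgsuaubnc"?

Each output is the input with this applied: move the last 2 characters to the front (rotate right by 2), then swap the first and last characters.
On "jaqfgsuaubnc": the first step gives "ncjaqfgsuaub", and the second then gives "bcjaqfgsuaun".

bcjaqfgsuaun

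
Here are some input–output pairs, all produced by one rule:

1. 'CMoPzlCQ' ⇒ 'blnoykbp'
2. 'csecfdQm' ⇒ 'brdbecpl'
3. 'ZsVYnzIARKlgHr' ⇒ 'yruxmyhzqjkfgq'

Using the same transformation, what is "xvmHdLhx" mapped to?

The transformation: shift every letter 1 place backward in the alphabet (wrapping around), then convert every letter to lowercase.
Starting from "xvmHdLhx": after the first operation, "wulGcKgw"; after the second, "wulgckgw".

wulgckgw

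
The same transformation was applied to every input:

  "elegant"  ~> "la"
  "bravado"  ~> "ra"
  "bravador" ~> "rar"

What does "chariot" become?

hi

Looking at the pairs, the operation is to keep one character in every 3, starting at position 2 (positions 2nd, 5th, 8th, ...).
Doing the same to "chariot": "hi".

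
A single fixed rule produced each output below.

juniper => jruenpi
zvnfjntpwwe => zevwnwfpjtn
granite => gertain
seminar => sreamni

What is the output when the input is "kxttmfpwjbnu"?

kuxntbtjmwfp

The pattern: take characters alternately from the front and the back (1st, last, 2nd, 2nd-last, ...).
Doing the same to "kxttmfpwjbnu": "kuxntbtjmwfp".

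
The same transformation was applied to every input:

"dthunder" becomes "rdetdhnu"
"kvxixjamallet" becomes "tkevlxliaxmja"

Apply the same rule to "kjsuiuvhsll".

lkljsshuviu

The pattern: take characters alternately from the front and the back (1st, last, 2nd, 2nd-last, ...), then swap each adjacent pair of characters (1↔2, 3↔4, ...).
For "kjsuiuvhsll", step one produces "kljlssuhivu"; step two turns that into "lkljsshuviu".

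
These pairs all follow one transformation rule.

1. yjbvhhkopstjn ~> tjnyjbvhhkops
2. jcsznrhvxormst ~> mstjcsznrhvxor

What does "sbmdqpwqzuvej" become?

What's happening: move the last 3 characters to the front (rotate right by 3).
On "sbmdqpwqzuvej" that produces "vejsbmdqpwqzu".

vejsbmdqpwqzu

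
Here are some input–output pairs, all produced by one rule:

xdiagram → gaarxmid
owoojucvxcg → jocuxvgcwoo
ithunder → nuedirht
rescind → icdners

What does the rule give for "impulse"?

luesmip

Each output is the input with this applied: move the first 3 characters to the end (rotate left by 3), then swap each adjacent pair of characters (1↔2, 3↔4, ...).
Working it through for "impulse": intermediate "ulseimp", final "luesmip".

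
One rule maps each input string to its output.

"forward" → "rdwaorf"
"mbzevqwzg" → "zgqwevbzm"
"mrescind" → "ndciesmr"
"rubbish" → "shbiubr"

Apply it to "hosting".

ngtiosh

The transformation: reverse the string, then swap each adjacent pair of characters (1↔2, 3↔4, ...).
Applying both steps to "hosting": "gnitsoh", then "ngtiosh".
(Check on "rubbish": → "hsibbur" → "shbiubr" ✓)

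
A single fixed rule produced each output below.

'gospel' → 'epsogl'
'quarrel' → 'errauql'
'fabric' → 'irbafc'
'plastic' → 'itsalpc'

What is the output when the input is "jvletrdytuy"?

The pattern: move the last character to the front, then reverse the string.
Working it through for "jvletrdytuy": intermediate "yjvletrdytu", final "utydrtelvjy".
(Check on "quarrel": → "lquarre" → "errauql" ✓)

utydrtelvjy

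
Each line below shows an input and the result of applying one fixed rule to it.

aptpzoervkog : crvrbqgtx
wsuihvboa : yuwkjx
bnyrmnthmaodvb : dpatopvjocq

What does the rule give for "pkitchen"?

Looking at the pairs, the operation is to delete the last 3 characters, then shift every letter 2 places forward in the alphabet (wrapping around).
Starting from "pkitchen": after the first operation, "pkitc"; after the second, "rmkve".

rmkve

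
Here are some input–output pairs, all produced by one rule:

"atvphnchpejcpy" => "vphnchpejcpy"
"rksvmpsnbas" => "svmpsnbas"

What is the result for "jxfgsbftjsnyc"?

Looking at the pairs, the operation is to delete the first 2 characters.
On "jxfgsbftjsnyc" that produces "fgsbftjsnyc".

fgsbftjsnyc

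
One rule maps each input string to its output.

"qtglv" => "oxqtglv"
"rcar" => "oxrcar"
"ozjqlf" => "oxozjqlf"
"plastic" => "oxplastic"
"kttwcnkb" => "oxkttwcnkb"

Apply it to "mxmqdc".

The pattern: prepend "ox".
So "mxmqdc" becomes "oxmxmqdc".

oxmxmqdc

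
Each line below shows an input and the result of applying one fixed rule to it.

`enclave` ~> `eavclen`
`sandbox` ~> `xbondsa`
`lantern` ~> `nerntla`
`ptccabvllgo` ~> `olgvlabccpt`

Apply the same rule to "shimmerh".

The pattern: swap each adjacent pair of characters (1↔2, 3↔4, ...), then reverse the string.
On "shimmerh": the first step gives "hsmiemhr", and the second then gives "rhmeimsh".
(Check on "lantern": → "altnren" → "nerntla" ✓)

rhmeimsh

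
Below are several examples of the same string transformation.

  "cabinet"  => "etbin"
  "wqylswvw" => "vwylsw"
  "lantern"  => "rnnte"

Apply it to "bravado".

The pattern: delete the first 2 characters, then move the last 2 characters to the front (rotate right by 2).
For "bravado", step one produces "avado"; step two turns that into "doava".

doava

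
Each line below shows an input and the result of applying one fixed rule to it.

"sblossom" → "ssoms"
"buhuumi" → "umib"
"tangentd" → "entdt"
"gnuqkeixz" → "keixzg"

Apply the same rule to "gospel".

Looking at the pairs, the operation is to move the first character to the end, then delete the first 3 characters.
On "gospel": the first step gives "ospelg", and the second then gives "elg".

elg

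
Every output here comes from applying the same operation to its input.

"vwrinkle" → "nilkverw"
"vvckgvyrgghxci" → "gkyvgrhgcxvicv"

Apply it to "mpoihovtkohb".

hivokthombop

The pattern: move the first 3 characters to the end (rotate left by 3), then swap each adjacent pair of characters (1↔2, 3↔4, ...).
Applying both steps to "mpoihovtkohb": "ihovtkohbmpo", then "hivokthombop".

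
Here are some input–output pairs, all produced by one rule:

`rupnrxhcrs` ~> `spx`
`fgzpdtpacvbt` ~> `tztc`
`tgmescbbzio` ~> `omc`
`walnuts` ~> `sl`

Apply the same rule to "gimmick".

km

Each output is the input with this applied: move the last 3 characters to the front (rotate right by 3), then keep one character in every 3, starting at position 3 (positions 3rd, 6th, 9th, ...).
On "gimmick": the first step gives "ickgimm", and the second then gives "km".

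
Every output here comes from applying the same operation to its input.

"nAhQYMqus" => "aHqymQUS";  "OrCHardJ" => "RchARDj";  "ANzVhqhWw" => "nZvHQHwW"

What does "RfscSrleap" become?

FSCsRLEAP

The transformation: flip the case of every letter, then delete the first character.
For "RfscSrleap", step one produces "rFSCsRLEAP"; step two turns that into "FSCsRLEAP".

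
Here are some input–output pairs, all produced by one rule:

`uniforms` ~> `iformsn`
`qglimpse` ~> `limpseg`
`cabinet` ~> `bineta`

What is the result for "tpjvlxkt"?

Each output is the input with this applied: delete the first character, then move the first character to the end.
Working it through for "tpjvlxkt": intermediate "pjvlxkt", final "jvlxktp".
(Check on "cabinet": → "abinet" → "bineta" ✓)

jvlxktp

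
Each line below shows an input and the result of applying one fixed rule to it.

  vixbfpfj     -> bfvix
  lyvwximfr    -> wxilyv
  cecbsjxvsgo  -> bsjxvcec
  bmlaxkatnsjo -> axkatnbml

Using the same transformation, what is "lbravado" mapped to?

avlbr

The transformation: delete the last 3 characters, then move the first 3 characters to the end (rotate left by 3).
For "lbravado", step one produces "lbrav"; step two turns that into "avlbr".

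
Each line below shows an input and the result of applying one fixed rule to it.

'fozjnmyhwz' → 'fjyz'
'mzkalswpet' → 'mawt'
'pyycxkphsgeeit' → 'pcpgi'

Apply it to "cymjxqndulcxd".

What's happening: keep one character in every 3, starting at position 1 (positions 1st, 4th, 7th, ...).
Applying that to "cymjxqndulcxd" gives "cjnld".

cjnld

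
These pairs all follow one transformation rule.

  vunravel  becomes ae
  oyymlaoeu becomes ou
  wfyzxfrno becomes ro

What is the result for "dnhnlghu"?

Looking at the pairs, the operation is to keep every other character starting from the first (positions 1st, 3rd, 5th, ...), then keep only the last 2 characters.
Starting from "dnhnlghu": after the first operation, "dhlh"; after the second, "lh".

lh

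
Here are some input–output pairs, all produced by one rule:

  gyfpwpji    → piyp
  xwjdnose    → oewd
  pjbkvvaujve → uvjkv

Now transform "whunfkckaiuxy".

ixhnkk

Each output is the input with this applied: keep every other character starting from the second (positions 2nd, 4th, 6th, ...), then move the last 2 characters to the front (rotate right by 2).
"whunfkckaiuxy" → "hnkkix" → "ixhnkk".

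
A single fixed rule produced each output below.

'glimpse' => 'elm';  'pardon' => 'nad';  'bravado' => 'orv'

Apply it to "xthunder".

Looking at the pairs, the operation is to move the last 2 characters to the front (rotate right by 2), then keep every other character starting from the second (positions 2nd, 4th, 6th, ...).
Applying both steps to "xthunder": "erxthund", then "rtud".

rtud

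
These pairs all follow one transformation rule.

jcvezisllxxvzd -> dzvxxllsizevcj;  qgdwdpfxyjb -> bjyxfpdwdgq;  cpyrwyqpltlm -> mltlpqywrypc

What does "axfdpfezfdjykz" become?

zkyjdfzefpdfxa

In each case the input is transformed by: reverse the string.
For "axfdpfezfdjykz" the result is "zkyjdfzefpdfxa".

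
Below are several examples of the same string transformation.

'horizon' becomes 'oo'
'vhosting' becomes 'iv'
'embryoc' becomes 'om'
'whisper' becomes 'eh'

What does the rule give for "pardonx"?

The pattern: move the first 3 characters to the end (rotate left by 3), then keep one character in every 3, starting at position 3 (positions 3rd, 6th, 9th, ...).
Applying that to "pardonx" gives "na".

na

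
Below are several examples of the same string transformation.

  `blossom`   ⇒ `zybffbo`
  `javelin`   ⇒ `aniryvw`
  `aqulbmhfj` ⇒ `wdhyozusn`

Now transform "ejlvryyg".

twyiellr

In each case the input is transformed by: shift every letter 13 places forward in the alphabet (wrapping around) — i.e. ROT13, then swap the first and last characters.
For "ejlvryyg", step one produces "rwyiellt"; step two turns that into "twyiellr".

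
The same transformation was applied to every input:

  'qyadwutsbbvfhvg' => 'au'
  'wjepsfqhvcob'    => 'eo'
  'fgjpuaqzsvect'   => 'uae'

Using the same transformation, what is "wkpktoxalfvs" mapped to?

The pattern: keep only the vowels.
On "wkpktoxalfvs" that produces "oa".

oa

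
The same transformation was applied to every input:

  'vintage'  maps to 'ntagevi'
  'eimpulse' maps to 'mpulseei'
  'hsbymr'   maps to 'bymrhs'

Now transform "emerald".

Looking at the pairs, the operation is to move the first 2 characters to the end (rotate left by 2).
For "emerald" the result is "eraldem".

eraldem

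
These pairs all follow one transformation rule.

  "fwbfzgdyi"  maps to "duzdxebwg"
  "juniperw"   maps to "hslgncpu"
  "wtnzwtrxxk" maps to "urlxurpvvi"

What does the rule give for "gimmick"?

The rule is to shift every letter 2 places backward in the alphabet (wrapping around).
Applying that to "gimmick" gives "egkkgai".

egkkgai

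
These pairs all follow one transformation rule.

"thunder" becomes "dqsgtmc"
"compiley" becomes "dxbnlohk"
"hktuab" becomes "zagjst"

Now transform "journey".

Looking at the pairs, the operation is to move the last 2 characters to the front (rotate right by 2), then shift every letter 1 place backward in the alphabet (wrapping around).
Applying both steps to "journey": "eyjourn", then "dxintqm".

dxintqm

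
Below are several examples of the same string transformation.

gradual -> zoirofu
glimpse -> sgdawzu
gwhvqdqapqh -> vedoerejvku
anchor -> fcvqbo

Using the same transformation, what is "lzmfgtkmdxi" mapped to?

wlrayhutanz

The pattern: reverse the string, then shift every letter 12 places backward in the alphabet (wrapping around).
Starting from "lzmfgtkmdxi": after the first operation, "ixdmktgfmzl"; after the second, "wlrayhutanz".
(Check on "glimpse": → "espmilg" → "sgdawzu" ✓)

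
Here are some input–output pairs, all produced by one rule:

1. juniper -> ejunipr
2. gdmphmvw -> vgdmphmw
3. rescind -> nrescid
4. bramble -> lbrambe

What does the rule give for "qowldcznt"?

nqowldczt

In each case the input is transformed by: move the last character to the front, then swap the first and last characters.
Starting from "qowldcznt": after the first operation, "tqowldczn"; after the second, "nqowldczt".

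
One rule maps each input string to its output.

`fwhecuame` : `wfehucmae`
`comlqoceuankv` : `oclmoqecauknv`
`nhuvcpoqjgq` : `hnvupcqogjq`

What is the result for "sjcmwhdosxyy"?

Rule — swap each adjacent pair of characters (1↔2, 3↔4, ...).
Doing the same to "sjcmwhdosxyy": "jsmchwodxsyy".

jsmchwodxsyy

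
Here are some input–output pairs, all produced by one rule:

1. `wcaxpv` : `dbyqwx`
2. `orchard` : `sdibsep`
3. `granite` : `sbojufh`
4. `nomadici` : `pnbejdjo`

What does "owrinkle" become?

In each case the input is transformed by: shift every letter 1 place forward in the alphabet (wrapping around), then move the first character to the end.
On "owrinkle" that produces "xsjolmfp".
(Check on "granite": → "hsbojuf" → "sbojufh" ✓)

xsjolmfp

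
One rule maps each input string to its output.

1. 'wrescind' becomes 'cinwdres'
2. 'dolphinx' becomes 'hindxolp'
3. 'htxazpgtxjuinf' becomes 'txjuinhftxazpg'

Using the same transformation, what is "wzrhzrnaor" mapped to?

rnaowrzrhz

Each output is the input with this applied: swap the first and last characters, then swap the front and back halves of the string.
"wzrhzrnaor" → "rnaowrzrhz".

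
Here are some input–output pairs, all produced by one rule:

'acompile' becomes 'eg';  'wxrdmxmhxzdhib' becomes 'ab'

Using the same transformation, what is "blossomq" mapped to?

fp

The pattern: shift every letter 4 places forward in the alphabet (wrapping around), then keep only the first 2 characters.
Applying both steps to "blossomq": "fpswwsqu", then "fp".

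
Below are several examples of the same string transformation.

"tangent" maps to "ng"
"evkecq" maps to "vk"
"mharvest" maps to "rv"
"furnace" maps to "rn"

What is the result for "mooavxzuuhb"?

zu

What's happening: move the last 3 characters to the front (rotate right by 3), then keep only the last 2 characters.
Starting from "mooavxzuuhb": after the first operation, "uhbmooavxzu"; after the second, "zu".
(Check on "evkecq": → "ecqevk" → "vk" ✓)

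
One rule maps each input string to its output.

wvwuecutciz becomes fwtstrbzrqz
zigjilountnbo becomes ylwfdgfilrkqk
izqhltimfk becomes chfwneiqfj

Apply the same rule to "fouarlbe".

ybclrxoi

What's happening: shift every letter 3 places backward in the alphabet (wrapping around), then move the last 2 characters to the front (rotate right by 2).
On "fouarlbe": the first step gives "clrxoiyb", and the second then gives "ybclrxoi".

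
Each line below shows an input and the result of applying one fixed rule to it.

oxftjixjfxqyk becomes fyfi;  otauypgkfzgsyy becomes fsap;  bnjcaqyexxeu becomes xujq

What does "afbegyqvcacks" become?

Rule — keep one character in every 3, starting at position 3 (positions 3rd, 6th, 9th, ...), then move the last 2 characters to the front (rotate right by 2).
Working it through for "afbegyqvcacks": intermediate "byck", final "ckby".

ckby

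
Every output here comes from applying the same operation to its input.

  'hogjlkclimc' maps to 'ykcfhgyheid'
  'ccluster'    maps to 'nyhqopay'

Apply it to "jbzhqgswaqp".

lxvdmcoswmf

Each output is the input with this applied: shift every letter 4 places backward in the alphabet (wrapping around), then swap the first and last characters.
Working it through for "jbzhqgswaqp": intermediate "fxvdmcoswml", final "lxvdmcoswmf".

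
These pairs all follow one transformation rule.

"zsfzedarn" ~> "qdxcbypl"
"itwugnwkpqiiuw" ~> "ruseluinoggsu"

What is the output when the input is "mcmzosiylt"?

Rule — delete the first character, then shift every letter 2 places backward in the alphabet (wrapping around).
Applying both steps to "mcmzosiylt": "cmzosiylt", then "akxmqgwjr".
(Check on "itwugnwkpqiiuw": → "twugnwkpqiiuw" → "ruseluinoggsu" ✓)

akxmqgwjr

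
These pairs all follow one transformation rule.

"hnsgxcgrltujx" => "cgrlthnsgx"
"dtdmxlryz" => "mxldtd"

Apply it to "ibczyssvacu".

yssvibcz

Each output is the input with this applied: delete the last 3 characters, then swap the front and back halves of the string.
Doing the same to "ibczyssvacu": "yssvibcz".
(Check on "dtdmxlryz": → "dtdmxl" → "mxldtd" ✓)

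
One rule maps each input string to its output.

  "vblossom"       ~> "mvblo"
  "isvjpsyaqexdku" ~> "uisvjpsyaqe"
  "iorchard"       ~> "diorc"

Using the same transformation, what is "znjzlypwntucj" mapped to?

jznjzlypwn

Looking at the pairs, the operation is to move the last character to the front, then delete the last 3 characters.
Doing the same to "znjzlypwntucj": "jznjzlypwn".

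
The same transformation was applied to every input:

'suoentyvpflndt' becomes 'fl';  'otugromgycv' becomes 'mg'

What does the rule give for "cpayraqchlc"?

qc

Looking at the pairs, the operation is to move the last 3 characters to the front (rotate right by 3), then keep only the last 2 characters.
Applying both steps to "cpayraqchlc": "hlccpayraqc", then "qc".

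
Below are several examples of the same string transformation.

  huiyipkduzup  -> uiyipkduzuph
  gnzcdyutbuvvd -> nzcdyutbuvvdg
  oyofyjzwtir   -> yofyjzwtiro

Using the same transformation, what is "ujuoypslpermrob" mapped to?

Rule — move the first character to the end.
Doing the same to "ujuoypslpermrob": "juoypslpermrobu".

juoypslpermrobu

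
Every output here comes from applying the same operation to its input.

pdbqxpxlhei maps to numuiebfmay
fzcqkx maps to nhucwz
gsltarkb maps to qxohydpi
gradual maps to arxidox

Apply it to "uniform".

clojrkf

The transformation: shift every letter 3 places backward in the alphabet (wrapping around), then move the first 3 characters to the end (rotate left by 3).
Starting from "uniform": after the first operation, "rkfcloj"; after the second, "clojrkf".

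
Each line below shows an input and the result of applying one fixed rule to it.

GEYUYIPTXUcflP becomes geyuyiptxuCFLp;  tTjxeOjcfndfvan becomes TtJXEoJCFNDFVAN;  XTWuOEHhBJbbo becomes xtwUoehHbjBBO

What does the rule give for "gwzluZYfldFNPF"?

GWZLUzyFLDfnpf

In each case the input is transformed by: flip the case of every letter.
For "gwzluZYfldFNPF" the result is "GWZLUzyFLDfnpf".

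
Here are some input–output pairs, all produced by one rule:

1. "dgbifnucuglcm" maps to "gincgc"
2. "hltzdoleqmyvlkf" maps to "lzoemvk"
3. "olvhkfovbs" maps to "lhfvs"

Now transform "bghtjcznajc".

The transformation: keep every other character starting from the second (positions 2nd, 4th, 6th, ...).
"bghtjcznajc" → "gtcnj".

gtcnj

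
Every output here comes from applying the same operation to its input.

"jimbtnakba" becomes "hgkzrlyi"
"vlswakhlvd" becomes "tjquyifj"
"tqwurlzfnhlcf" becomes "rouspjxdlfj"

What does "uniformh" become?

What's happening: delete the last 2 characters, then shift every letter 2 places backward in the alphabet (wrapping around).
"uniformh" → "unifor" → "slgdmp".
(Check on "vlswakhlvd": → "vlswakhl" → "tjquyifj" ✓)

slgdmp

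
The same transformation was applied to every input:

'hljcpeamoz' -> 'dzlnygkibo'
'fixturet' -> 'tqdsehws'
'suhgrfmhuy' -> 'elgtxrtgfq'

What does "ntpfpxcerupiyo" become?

The rule is to shift every letter 1 place backward in the alphabet (wrapping around), then swap the front and back halves of the string.
On "ntpfpxcerupiyo": the first step gives "msoeowbdqtohxn", and the second then gives "dqtohxnmsoeowb".

dqtohxnmsoeowb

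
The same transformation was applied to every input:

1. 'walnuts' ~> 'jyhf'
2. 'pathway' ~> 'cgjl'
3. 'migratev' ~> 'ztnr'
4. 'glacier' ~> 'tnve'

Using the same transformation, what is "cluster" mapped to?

The transformation: keep every other character starting from the first (positions 1st, 3rd, 5th, ...), then shift every letter 13 places forward in the alphabet (wrapping around) — i.e. ROT13.
Working it through for "cluster": intermediate "cutr", final "phge".

phge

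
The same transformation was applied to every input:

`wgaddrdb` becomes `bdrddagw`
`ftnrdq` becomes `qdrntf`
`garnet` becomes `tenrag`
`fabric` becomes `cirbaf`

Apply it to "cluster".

retsulc

The transformation: reverse the string.
On "cluster" that produces "retsulc".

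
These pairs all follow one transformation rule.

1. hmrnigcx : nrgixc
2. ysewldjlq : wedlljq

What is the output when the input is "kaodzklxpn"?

Each output is the input with this applied: delete the first 2 characters, then swap each adjacent pair of characters (1↔2, 3↔4, ...).
Starting from "kaodzklxpn": after the first operation, "odzklxpn"; after the second, "dokzxlnp".

dokzxlnp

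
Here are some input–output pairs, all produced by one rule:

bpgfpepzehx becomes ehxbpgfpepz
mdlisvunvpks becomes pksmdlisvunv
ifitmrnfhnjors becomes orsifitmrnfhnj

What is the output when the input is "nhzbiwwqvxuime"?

The pattern: move the last 3 characters to the front (rotate right by 3).
Doing the same to "nhzbiwwqvxuime": "imenhzbiwwqvxu".

imenhzbiwwqvxu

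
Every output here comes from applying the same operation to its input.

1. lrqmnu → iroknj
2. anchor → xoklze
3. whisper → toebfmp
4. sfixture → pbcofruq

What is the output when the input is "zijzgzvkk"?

Rule — take characters alternately from the front and the back (1st, last, 2nd, 2nd-last, ...), then shift every letter 3 places backward in the alphabet (wrapping around).
For "zijzgzvkk", step one produces "zkikjvzzg"; step two turns that into "whfhgswwd".

whfhgswwd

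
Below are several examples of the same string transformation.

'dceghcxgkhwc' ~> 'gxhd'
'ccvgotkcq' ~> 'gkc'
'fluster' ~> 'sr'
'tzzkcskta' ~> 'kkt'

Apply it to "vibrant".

Looking at the pairs, the operation is to move the first character to the end, then keep one character in every 3, starting at position 3 (positions 3rd, 6th, 9th, ...).
Starting from "vibrant": after the first operation, "ibrantv"; after the second, "rt".

rt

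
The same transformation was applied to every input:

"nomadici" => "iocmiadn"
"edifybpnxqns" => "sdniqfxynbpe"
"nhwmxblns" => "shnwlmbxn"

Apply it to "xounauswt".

The transformation: take characters alternately from the front and the back (1st, last, 2nd, 2nd-last, ...), then move the first character to the end.
"xounauswt" → "towusnuax".

towusnuax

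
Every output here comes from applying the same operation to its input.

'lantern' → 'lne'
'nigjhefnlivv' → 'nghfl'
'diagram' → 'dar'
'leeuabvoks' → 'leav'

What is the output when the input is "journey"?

jun

Looking at the pairs, the operation is to delete the last 2 characters, then keep every other character starting from the first (positions 1st, 3rd, 5th, ...).
For "journey" the result is "jun".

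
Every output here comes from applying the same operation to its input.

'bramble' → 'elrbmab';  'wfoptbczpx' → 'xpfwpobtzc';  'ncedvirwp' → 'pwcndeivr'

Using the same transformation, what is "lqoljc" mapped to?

cjqllo

Each output is the input with this applied: move the last 2 characters to the front (rotate right by 2), then swap each adjacent pair of characters (1↔2, 3↔4, ...).
On "lqoljc": the first step gives "jclqol", and the second then gives "cjqllo".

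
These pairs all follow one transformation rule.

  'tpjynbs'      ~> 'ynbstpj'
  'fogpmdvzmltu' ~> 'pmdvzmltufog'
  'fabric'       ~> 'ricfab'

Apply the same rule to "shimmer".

Each output is the input with this applied: move the first 3 characters to the end (rotate left by 3).
So "shimmer" becomes "mmershi".

mmershi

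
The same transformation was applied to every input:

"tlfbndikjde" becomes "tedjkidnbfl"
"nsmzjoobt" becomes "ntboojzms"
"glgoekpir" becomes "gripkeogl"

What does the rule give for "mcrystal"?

mlatsyrc

The transformation: move the first character to the end, then reverse the string.
Doing the same to "mcrystal": "mlatsyrc".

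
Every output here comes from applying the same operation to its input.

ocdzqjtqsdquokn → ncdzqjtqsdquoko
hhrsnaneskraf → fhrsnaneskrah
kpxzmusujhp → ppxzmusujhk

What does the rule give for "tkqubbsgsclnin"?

nkqubbsgsclnit

In each case the input is transformed by: swap the first and last characters.
For "tkqubbsgsclnin" the result is "nkqubbsgsclnit".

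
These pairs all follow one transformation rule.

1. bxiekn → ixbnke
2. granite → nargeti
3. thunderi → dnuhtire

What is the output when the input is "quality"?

The pattern: move the last 3 characters to the front (rotate right by 3), then reverse the string.
On "quality": the first step gives "ityqual", and the second then gives "lauqyti".

lauqyti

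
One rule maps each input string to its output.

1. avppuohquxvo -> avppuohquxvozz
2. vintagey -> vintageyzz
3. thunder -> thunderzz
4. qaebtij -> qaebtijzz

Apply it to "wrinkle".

wrinklezz

The pattern: append "zz".
On "wrinkle" that produces "wrinklezz".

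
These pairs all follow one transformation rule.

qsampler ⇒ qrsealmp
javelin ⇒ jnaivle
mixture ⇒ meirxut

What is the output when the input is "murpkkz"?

In each case the input is transformed by: take characters alternately from the front and the back (1st, last, 2nd, 2nd-last, ...).
On "murpkkz" that produces "mzukrkp".

mzukrkp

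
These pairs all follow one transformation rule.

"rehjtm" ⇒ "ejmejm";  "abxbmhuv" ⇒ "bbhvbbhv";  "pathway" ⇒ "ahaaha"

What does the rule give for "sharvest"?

The transformation: keep every other character starting from the second (positions 2nd, 4th, 6th, ...), then write the whole string twice.
On "sharvest": the first step gives "hret", and the second then gives "hrethret".
(Check on "rehjtm": → "ejm" → "ejmejm" ✓)

hrethret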